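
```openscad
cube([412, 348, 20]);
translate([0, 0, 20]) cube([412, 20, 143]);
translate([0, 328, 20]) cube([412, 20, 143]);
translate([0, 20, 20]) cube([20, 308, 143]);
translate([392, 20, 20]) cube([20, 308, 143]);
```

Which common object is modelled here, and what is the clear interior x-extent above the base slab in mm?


An open box. The internal width is 372 mm.

A 412×348 base slab with four walls standing on it — an open box. The base is 412 mm wide and the walls are 20 mm thick, so the internal width is 412 − 2 × 20 = 372 mm.


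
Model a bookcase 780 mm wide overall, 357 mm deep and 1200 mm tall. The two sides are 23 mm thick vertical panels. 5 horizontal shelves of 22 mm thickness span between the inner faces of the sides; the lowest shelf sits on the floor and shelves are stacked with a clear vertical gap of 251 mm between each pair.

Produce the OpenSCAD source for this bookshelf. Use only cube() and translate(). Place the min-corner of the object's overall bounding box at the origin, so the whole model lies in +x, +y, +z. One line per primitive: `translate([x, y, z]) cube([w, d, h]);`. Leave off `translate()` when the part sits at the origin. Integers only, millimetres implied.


cube([23, 357, 1200]);
translate([757, 0, 0]) cube([23, 357, 1200]);
translate([23, 0, 0]) cube([734, 357, 22]);
translate([23, 0, 273]) cube([734, 357, 22]);
translate([23, 0, 546]) cube([734, 357, 22]);
translate([23, 0, 819]) cube([734, 357, 22]);
translate([23, 0, 1092]) cube([734, 357, 22]);


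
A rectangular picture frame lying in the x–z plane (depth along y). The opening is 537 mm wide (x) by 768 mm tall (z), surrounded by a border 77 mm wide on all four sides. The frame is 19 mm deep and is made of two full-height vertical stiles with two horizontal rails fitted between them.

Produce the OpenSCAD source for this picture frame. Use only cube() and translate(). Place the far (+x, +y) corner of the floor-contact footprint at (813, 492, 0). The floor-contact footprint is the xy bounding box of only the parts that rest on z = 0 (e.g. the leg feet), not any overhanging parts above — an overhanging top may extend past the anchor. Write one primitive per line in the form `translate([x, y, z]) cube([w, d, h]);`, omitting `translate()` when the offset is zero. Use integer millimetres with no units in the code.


translate([122, 473, 0]) cube([77, 19, 922]);
translate([736, 473, 0]) cube([77, 19, 922]);
translate([199, 473, 0]) cube([537, 19, 77]);
translate([199, 473, 845]) cube([537, 19, 77]);


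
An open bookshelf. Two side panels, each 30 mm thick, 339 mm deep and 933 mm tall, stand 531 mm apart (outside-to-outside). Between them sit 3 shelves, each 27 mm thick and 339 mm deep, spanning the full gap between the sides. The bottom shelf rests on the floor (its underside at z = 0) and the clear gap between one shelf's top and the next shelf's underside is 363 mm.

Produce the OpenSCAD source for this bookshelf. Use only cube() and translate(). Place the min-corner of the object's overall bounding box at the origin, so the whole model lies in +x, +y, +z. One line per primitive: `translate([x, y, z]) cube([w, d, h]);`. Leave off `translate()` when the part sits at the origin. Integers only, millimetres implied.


cube([30, 339, 933]);
translate([501, 0, 0]) cube([30, 339, 933]);
translate([30, 0, 0]) cube([471, 339, 27]);
translate([30, 0, 390]) cube([471, 339, 27]);
translate([30, 0, 780]) cube([471, 339, 27]);


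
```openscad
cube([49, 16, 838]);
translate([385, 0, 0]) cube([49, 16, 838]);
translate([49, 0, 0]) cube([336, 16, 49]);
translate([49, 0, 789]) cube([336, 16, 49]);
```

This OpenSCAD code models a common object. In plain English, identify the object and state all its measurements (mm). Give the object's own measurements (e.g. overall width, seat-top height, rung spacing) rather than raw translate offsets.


A rectangular picture frame lying in the x–z plane (depth along y). The opening is 336 mm wide (x) by 740 mm tall (z), surrounded by a border 49 mm wide on all four sides. The frame is 16 mm deep and is made of two full-height vertical stiles with two horizontal rails fitted between them.


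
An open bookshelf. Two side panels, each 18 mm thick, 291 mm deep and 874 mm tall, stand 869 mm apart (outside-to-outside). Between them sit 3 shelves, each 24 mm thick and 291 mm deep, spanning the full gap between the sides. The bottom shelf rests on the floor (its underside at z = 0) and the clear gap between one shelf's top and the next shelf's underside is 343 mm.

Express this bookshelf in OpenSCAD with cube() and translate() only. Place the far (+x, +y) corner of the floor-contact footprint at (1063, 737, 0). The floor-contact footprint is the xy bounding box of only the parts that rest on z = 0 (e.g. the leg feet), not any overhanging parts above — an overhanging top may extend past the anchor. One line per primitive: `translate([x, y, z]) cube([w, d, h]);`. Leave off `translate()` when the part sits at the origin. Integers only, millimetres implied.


translate([194, 446, 0]) cube([18, 291, 874]);
translate([1045, 446, 0]) cube([18, 291, 874]);
translate([212, 446, 0]) cube([833, 291, 24]);
translate([212, 446, 367]) cube([833, 291, 24]);
translate([212, 446, 734]) cube([833, 291, 24]);


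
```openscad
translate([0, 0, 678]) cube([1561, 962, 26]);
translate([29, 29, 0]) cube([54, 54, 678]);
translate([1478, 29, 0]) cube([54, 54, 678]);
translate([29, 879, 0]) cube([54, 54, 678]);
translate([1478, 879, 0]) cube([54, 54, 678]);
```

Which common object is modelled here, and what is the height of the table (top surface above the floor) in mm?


A table. The table height is 704 mm.

A 1561×962×26 slab sits at z = 678 on four 54 mm square posts — a table. The top surface is at 678 + 26 = 704 mm.


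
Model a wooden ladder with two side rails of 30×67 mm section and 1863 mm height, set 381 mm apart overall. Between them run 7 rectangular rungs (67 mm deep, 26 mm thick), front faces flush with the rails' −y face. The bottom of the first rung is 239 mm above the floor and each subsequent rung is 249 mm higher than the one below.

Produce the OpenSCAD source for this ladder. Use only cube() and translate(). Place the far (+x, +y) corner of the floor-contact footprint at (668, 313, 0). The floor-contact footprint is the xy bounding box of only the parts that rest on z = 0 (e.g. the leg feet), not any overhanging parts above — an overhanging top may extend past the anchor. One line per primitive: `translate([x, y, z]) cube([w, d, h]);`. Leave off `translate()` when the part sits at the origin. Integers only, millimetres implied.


translate([287, 246, 0]) cube([30, 67, 1863]);
translate([638, 246, 0]) cube([30, 67, 1863]);
translate([317, 246, 239]) cube([321, 67, 26]);
translate([317, 246, 488]) cube([321, 67, 26]);
translate([317, 246, 737]) cube([321, 67, 26]);
translate([317, 246, 986]) cube([321, 67, 26]);
translate([317, 246, 1235]) cube([321, 67, 26]);
translate([317, 246, 1484]) cube([321, 67, 26]);
translate([317, 246, 1733]) cube([321, 67, 26]);


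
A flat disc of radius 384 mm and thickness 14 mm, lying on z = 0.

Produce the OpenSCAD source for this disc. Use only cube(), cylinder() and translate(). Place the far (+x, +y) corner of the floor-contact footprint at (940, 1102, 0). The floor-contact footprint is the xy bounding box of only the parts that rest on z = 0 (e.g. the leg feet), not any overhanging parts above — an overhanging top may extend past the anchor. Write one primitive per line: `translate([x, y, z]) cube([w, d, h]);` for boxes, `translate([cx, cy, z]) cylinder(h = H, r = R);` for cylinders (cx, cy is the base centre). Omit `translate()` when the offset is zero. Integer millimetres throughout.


translate([556, 718, 0]) cylinder(h = 14, r = 384);


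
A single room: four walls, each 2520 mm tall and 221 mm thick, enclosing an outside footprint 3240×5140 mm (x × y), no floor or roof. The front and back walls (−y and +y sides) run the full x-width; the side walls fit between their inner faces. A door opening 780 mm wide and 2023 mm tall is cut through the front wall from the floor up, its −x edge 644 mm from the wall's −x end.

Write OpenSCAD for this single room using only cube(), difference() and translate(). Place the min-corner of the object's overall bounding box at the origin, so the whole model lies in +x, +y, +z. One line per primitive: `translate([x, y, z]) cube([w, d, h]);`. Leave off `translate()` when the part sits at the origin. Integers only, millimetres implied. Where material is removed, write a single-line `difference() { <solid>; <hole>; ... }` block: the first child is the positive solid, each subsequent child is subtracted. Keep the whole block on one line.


difference() { cube([3240, 221, 2520]); translate([644, 0, 0]) cube([780, 221, 2023]); }
translate([0, 4919, 0]) cube([3240, 221, 2520]);
translate([0, 221, 0]) cube([221, 4698, 2520]);
translate([3019, 221, 0]) cube([221, 4698, 2520]);


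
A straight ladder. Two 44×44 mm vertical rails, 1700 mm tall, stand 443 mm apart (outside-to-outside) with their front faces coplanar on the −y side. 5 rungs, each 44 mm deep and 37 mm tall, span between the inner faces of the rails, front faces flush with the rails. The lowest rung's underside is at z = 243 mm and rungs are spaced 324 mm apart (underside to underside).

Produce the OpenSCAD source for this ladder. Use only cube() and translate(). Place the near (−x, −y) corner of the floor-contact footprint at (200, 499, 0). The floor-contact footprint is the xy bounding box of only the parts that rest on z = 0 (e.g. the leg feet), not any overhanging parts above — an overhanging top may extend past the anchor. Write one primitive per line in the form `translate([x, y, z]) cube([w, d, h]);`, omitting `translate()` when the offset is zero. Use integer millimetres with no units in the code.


translate([200, 499, 0]) cube([44, 44, 1700]);
translate([599, 499, 0]) cube([44, 44, 1700]);
translate([244, 499, 243]) cube([355, 44, 37]);
translate([244, 499, 567]) cube([355, 44, 37]);
translate([244, 499, 891]) cube([355, 44, 37]);
translate([244, 499, 1215]) cube([355, 44, 37]);
translate([244, 499, 1539]) cube([355, 44, 37]);


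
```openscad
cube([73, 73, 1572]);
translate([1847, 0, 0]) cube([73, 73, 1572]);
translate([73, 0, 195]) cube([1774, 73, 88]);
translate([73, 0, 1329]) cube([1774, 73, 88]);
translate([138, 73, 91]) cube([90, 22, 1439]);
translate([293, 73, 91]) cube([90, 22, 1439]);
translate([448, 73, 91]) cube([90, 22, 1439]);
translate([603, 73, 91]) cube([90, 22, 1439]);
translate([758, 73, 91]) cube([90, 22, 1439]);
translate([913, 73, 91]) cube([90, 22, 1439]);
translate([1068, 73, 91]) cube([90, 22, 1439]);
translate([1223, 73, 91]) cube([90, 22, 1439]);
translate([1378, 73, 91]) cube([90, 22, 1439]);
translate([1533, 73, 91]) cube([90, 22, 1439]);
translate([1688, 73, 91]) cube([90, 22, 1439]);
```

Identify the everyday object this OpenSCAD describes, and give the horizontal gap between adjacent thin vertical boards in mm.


A fence section. The picket gap is 65 mm.

Two posts, two rails, 11 pickets — a fence section. Span 1774 mm holds 11 pickets of 90 mm with 12 equal gaps: ⌊(1774 − 11·90) / 12⌋ = 65 mm.


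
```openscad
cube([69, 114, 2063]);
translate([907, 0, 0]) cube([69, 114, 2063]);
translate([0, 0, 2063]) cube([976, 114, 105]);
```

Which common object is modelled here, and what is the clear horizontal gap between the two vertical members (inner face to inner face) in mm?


A door frame. The clear opening width is 838 mm.

Two 2063 mm tall posts with a header on top — a door frame. The left jamb is 69 mm wide at x = 0; the right jamb starts at x = 907. The clear opening is 907 − 69 = 838 mm.


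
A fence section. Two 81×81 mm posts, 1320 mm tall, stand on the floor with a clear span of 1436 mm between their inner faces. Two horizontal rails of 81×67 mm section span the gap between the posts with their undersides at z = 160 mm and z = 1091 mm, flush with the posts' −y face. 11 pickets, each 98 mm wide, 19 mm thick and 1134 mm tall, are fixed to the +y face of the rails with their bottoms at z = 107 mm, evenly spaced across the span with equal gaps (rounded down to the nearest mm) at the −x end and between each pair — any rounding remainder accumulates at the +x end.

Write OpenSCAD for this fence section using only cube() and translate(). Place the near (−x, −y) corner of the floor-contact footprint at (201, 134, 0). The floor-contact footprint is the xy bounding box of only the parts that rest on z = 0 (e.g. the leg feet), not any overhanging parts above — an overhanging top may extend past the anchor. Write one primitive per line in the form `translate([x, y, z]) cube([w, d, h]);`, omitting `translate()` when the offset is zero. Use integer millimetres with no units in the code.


translate([201, 134, 0]) cube([81, 81, 1320]);
translate([1718, 134, 0]) cube([81, 81, 1320]);
translate([282, 134, 160]) cube([1436, 81, 67]);
translate([282, 134, 1091]) cube([1436, 81, 67]);
translate([311, 215, 107]) cube([98, 19, 1134]);
translate([438, 215, 107]) cube([98, 19, 1134]);
translate([565, 215, 107]) cube([98, 19, 1134]);
translate([692, 215, 107]) cube([98, 19, 1134]);
translate([819, 215, 107]) cube([98, 19, 1134]);
translate([946, 215, 107]) cube([98, 19, 1134]);
translate([1073, 215, 107]) cube([98, 19, 1134]);
translate([1200, 215, 107]) cube([98, 19, 1134]);
translate([1327, 215, 107]) cube([98, 19, 1134]);
translate([1454, 215, 107]) cube([98, 19, 1134]);
translate([1581, 215, 107]) cube([98, 19, 1134]);


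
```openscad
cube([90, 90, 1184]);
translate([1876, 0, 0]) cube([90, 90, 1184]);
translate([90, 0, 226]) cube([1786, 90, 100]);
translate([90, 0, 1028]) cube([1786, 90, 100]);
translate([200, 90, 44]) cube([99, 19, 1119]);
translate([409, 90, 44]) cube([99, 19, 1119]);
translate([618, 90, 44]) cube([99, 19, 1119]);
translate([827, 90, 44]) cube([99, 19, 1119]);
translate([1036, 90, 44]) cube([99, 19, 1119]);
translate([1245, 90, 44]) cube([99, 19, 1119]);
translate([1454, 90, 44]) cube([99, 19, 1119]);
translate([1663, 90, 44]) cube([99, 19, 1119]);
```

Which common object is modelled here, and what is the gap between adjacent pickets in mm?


A fence section. The picket gap is 110 mm.

Two posts, two rails, 8 pickets — a fence section. Span 1786 mm holds 8 pickets of 99 mm with 9 equal gaps: ⌊(1786 − 8·99) / 9⌋ = 110 mm.


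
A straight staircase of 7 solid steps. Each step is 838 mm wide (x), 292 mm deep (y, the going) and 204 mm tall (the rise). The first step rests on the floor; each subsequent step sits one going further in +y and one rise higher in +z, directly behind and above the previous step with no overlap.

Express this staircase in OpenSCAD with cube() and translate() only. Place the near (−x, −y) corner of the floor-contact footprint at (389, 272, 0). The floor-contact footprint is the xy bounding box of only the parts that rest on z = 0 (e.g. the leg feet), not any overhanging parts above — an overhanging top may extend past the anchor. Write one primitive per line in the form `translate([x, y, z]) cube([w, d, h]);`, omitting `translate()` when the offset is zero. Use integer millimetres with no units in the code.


translate([389, 272, 0]) cube([838, 292, 204]);
translate([389, 564, 204]) cube([838, 292, 204]);
translate([389, 856, 408]) cube([838, 292, 204]);
translate([389, 1148, 612]) cube([838, 292, 204]);
translate([389, 1440, 816]) cube([838, 292, 204]);
translate([389, 1732, 1020]) cube([838, 292, 204]);
translate([389, 2024, 1224]) cube([838, 292, 204]);


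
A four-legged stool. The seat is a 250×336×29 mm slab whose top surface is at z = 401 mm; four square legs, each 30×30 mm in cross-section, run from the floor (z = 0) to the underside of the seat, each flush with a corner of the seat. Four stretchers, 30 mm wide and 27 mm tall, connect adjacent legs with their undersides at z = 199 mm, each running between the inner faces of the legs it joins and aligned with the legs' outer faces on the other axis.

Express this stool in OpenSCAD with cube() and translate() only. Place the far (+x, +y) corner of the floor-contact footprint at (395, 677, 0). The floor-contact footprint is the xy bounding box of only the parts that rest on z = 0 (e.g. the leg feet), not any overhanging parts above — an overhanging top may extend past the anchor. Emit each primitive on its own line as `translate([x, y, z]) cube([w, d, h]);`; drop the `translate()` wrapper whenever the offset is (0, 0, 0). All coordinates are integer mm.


translate([145, 341, 372]) cube([250, 336, 29]);
translate([145, 341, 0]) cube([30, 30, 372]);
translate([365, 341, 0]) cube([30, 30, 372]);
translate([145, 647, 0]) cube([30, 30, 372]);
translate([365, 647, 0]) cube([30, 30, 372]);
translate([175, 341, 199]) cube([190, 30, 27]);
translate([175, 647, 199]) cube([190, 30, 27]);
translate([145, 371, 199]) cube([30, 276, 27]);
translate([365, 371, 199]) cube([30, 276, 27]);


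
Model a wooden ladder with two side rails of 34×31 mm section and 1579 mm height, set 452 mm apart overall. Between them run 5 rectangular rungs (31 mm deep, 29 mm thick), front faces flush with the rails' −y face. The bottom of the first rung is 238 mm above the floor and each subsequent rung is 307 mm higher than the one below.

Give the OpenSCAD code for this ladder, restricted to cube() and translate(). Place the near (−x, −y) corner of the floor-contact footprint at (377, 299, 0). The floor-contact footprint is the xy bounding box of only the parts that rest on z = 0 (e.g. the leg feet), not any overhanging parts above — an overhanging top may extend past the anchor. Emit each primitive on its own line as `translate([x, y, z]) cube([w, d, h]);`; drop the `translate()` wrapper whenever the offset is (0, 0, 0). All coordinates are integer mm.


translate([377, 299, 0]) cube([34, 31, 1579]);
translate([795, 299, 0]) cube([34, 31, 1579]);
translate([411, 299, 238]) cube([384, 31, 29]);
translate([411, 299, 545]) cube([384, 31, 29]);
translate([411, 299, 852]) cube([384, 31, 29]);
translate([411, 299, 1159]) cube([384, 31, 29]);
translate([411, 299, 1466]) cube([384, 31, 29]);


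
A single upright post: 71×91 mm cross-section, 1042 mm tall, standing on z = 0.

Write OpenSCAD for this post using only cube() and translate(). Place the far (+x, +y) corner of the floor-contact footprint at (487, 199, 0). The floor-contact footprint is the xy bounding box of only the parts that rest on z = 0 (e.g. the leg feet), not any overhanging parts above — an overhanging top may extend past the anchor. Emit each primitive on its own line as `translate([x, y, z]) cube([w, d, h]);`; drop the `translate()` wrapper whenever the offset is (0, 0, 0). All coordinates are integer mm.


translate([416, 108, 0]) cube([71, 91, 1042]);


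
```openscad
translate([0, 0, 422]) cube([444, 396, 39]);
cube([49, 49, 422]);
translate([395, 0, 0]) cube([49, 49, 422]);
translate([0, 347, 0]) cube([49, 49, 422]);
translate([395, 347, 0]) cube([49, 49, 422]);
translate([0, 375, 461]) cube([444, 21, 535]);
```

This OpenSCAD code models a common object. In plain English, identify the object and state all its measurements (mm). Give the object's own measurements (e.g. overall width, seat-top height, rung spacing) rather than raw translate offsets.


A chair. The seat is a 444×396×39 mm slab with its top at z = 461 mm, on four 49×49 mm corner legs (flush with the seat edges, standing on z = 0). A flat backrest 21 mm thick, 535 mm tall, spans the full seat width and rises from the seat top along its +y edge, rear face flush with the rear of the seat.


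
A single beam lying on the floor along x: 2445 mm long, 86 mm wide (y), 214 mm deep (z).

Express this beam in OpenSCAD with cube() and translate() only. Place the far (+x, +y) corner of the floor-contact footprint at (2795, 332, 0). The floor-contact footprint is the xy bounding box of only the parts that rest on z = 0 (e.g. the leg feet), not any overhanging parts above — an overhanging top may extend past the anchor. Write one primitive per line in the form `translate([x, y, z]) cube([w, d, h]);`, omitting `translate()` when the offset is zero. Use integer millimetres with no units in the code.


translate([350, 246, 0]) cube([2445, 86, 214]);


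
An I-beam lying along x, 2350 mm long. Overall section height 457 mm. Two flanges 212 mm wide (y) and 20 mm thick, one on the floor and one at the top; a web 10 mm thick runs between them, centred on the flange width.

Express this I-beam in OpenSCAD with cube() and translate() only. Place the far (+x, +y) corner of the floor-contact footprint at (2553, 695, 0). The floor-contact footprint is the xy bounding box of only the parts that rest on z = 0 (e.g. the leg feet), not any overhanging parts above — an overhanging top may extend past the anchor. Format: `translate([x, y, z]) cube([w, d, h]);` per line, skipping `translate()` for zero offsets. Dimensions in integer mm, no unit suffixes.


translate([203, 483, 0]) cube([2350, 212, 20]);
translate([203, 584, 20]) cube([2350, 10, 417]);
translate([203, 483, 437]) cube([2350, 212, 20]);


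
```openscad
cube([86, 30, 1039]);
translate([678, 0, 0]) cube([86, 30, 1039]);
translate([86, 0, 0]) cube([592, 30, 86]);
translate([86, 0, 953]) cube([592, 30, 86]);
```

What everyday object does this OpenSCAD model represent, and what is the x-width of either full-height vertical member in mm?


A picture frame. The border width is 86 mm.

Four thin pieces enclosing a rectangular opening — a picture frame. The two full-height stiles are 1039 mm tall; the top rail sits at z = 953 and is 86 mm tall, so the border above the opening is 1039 − 953 = 86 mm, matching the stile x-width.


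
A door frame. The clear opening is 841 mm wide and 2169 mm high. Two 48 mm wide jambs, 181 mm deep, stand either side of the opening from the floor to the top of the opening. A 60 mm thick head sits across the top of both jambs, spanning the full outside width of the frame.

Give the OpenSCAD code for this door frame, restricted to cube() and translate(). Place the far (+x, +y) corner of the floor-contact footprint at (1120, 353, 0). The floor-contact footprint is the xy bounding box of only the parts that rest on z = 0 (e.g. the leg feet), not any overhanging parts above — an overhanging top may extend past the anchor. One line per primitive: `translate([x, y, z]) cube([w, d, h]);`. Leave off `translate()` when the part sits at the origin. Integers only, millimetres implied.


translate([183, 172, 0]) cube([48, 181, 2169]);
translate([1072, 172, 0]) cube([48, 181, 2169]);
translate([183, 172, 2169]) cube([937, 181, 60]);


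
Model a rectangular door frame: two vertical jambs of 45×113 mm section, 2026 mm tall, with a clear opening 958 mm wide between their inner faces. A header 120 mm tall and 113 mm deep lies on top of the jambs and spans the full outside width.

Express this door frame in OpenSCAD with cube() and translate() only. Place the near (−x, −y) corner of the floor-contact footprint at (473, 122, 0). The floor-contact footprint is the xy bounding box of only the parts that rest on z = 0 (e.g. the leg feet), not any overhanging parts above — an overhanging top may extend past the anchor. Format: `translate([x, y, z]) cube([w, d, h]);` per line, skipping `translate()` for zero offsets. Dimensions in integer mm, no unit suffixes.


translate([473, 122, 0]) cube([45, 113, 2026]);
translate([1476, 122, 0]) cube([45, 113, 2026]);
translate([473, 122, 2026]) cube([1048, 113, 120]);


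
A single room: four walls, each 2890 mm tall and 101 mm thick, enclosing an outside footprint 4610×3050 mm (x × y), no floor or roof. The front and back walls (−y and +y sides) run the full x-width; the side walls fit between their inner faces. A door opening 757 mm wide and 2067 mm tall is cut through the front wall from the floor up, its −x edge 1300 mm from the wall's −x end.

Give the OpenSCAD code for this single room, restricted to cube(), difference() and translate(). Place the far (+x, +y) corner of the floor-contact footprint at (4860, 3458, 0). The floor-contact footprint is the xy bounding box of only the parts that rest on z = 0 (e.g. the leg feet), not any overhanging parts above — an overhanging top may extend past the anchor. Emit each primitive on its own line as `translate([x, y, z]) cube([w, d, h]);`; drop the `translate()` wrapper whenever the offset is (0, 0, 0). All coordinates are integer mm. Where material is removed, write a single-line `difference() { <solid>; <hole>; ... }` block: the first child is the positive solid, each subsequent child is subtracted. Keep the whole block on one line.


difference() { translate([250, 408, 0]) cube([4610, 101, 2890]); translate([1550, 408, 0]) cube([757, 101, 2067]); }
translate([250, 3357, 0]) cube([4610, 101, 2890]);
translate([250, 509, 0]) cube([101, 2848, 2890]);
translate([4759, 509, 0]) cube([101, 2848, 2890]);


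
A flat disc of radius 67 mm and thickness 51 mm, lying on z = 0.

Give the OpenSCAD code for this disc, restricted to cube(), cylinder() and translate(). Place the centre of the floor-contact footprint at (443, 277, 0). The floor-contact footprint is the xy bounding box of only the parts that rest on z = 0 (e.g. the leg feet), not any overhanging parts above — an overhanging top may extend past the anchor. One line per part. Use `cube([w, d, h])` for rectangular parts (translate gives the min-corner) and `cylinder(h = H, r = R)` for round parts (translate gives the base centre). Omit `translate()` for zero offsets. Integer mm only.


translate([443, 277, 0]) cylinder(h = 51, r = 67);


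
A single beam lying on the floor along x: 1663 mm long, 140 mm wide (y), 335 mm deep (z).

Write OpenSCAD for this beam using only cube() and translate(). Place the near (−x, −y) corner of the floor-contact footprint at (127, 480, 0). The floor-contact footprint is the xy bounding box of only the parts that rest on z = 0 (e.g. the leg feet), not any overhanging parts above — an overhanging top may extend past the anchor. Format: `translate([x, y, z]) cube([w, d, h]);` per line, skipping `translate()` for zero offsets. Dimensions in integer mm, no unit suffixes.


translate([127, 480, 0]) cube([1663, 140, 335]);


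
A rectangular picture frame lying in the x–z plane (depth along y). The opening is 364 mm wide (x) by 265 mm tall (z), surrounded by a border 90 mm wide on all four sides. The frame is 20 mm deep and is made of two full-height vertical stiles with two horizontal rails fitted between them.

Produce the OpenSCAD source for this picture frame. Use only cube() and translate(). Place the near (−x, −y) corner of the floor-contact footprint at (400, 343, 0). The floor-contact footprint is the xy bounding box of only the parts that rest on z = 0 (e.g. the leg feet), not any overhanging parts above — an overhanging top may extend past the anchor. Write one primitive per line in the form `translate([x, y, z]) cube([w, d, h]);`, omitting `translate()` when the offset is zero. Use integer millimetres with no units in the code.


translate([400, 343, 0]) cube([90, 20, 445]);
translate([854, 343, 0]) cube([90, 20, 445]);
translate([490, 343, 0]) cube([364, 20, 90]);
translate([490, 343, 355]) cube([364, 20, 90]);


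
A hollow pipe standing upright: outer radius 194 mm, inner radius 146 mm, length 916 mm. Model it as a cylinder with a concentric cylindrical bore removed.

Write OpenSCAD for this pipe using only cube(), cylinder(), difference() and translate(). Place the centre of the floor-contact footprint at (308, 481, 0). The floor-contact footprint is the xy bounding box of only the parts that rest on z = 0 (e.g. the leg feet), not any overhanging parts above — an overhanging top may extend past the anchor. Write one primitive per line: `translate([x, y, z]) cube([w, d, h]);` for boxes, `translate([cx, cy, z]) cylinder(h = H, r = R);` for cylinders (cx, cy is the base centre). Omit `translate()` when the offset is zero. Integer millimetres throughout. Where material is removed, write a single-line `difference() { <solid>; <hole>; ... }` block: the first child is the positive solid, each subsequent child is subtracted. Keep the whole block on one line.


difference() { translate([308, 481, 0]) cylinder(h = 916, r = 194); translate([308, 481, 0]) cylinder(h = 916, r = 146); }


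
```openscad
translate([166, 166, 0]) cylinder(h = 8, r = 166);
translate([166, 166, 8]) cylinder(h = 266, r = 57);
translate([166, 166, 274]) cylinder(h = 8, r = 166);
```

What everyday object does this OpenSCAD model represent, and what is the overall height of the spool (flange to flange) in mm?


A spool. The overall height is 282 mm.

Three coaxial cylinders, large–small–large — a spool. Two 8 mm flanges and a 266 mm core give 8 + 266 + 8 = 282 mm.


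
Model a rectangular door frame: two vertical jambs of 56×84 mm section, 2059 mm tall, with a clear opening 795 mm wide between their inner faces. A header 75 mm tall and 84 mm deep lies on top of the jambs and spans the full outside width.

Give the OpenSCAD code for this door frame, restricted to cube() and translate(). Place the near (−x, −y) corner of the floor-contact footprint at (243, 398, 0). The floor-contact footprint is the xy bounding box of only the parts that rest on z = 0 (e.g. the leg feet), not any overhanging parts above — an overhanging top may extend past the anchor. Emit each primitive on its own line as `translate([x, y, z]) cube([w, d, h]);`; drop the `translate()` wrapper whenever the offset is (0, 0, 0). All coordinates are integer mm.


translate([243, 398, 0]) cube([56, 84, 2059]);
translate([1094, 398, 0]) cube([56, 84, 2059]);
translate([243, 398, 2059]) cube([907, 84, 75]);


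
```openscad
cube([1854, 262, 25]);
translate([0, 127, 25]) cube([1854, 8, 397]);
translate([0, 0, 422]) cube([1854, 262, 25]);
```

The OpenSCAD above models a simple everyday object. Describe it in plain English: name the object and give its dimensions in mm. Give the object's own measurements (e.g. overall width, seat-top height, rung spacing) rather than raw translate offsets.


An I-beam lying along x, 1854 mm long. Overall section height 447 mm. Two flanges 262 mm wide (y) and 25 mm thick, one on the floor and one at the top; a web 8 mm thick runs between them, centred on the flange width.


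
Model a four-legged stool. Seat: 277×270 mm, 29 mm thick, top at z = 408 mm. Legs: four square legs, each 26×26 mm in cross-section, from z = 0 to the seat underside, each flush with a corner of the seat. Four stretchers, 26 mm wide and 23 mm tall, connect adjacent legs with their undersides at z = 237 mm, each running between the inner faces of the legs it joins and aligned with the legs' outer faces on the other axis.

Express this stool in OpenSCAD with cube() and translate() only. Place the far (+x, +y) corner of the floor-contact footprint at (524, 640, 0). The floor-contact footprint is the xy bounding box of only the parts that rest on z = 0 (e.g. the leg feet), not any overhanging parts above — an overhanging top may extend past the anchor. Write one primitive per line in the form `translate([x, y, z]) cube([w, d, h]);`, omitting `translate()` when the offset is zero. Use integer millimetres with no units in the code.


// leg_h = 408 - 29 = 379
// stretcher span = 277 - 2*26 = 225
translate([247, 370, 379]) cube([277, 270, 29]);
translate([247, 370, 0]) cube([26, 26, 379]);
translate([498, 370, 0]) cube([26, 26, 379]);
translate([247, 614, 0]) cube([26, 26, 379]);
translate([498, 614, 0]) cube([26, 26, 379]);
translate([273, 370, 237]) cube([225, 26, 23]);
translate([273, 614, 237]) cube([225, 26, 23]);
translate([247, 396, 237]) cube([26, 218, 23]);
translate([498, 396, 237]) cube([26, 218, 23]);


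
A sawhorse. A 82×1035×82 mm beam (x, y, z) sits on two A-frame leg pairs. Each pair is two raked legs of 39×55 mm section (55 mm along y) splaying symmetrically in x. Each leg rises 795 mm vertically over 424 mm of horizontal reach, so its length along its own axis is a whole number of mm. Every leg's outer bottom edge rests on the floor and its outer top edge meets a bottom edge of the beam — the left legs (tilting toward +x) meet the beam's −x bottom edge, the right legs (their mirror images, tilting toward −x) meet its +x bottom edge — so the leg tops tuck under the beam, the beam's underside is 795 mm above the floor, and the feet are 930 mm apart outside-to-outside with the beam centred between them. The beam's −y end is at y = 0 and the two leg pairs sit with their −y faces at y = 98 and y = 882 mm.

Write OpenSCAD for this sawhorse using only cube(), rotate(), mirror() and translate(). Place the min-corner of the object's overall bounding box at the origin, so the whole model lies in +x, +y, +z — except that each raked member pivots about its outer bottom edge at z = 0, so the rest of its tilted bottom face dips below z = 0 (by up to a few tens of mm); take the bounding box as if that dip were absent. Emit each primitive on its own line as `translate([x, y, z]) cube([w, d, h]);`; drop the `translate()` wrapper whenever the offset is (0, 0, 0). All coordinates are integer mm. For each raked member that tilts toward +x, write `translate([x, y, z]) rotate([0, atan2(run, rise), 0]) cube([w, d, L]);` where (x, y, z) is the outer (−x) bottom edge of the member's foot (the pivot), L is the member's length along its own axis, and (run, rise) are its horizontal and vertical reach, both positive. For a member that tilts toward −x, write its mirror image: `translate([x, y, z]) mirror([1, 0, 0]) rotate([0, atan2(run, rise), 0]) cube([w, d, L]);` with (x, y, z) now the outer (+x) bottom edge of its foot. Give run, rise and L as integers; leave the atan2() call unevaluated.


translate([424, 0, 795]) cube([82, 1035, 82]);
translate([0, 98, 0]) rotate([0, atan2(424, 795), 0]) cube([39, 55, 901]);
translate([930, 98, 0]) mirror([1, 0, 0]) rotate([0, atan2(424, 795), 0]) cube([39, 55, 901]);
translate([0, 882, 0]) rotate([0, atan2(424, 795), 0]) cube([39, 55, 901]);
translate([930, 882, 0]) mirror([1, 0, 0]) rotate([0, atan2(424, 795), 0]) cube([39, 55, 901]);


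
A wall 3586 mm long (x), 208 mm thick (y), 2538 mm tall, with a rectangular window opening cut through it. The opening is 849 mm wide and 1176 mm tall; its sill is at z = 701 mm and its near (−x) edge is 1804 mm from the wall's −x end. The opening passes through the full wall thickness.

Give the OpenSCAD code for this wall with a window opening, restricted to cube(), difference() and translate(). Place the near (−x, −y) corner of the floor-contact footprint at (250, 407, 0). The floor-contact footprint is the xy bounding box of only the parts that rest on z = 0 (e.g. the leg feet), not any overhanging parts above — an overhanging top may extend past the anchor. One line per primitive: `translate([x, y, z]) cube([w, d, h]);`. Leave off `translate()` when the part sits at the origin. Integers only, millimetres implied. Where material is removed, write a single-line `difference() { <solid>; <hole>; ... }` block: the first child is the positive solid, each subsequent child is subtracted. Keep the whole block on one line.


difference() { translate([250, 407, 0]) cube([3586, 208, 2538]); translate([2054, 407, 701]) cube([849, 208, 1176]); }


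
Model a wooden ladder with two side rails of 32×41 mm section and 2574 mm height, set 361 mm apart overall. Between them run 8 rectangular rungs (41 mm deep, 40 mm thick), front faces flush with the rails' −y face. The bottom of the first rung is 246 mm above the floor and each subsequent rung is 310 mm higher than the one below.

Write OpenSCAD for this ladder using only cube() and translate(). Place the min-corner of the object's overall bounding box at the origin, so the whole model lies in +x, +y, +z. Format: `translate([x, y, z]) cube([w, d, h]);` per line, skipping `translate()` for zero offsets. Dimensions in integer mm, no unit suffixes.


cube([32, 41, 2574]);
translate([329, 0, 0]) cube([32, 41, 2574]);
translate([32, 0, 246]) cube([297, 41, 40]);
translate([32, 0, 556]) cube([297, 41, 40]);
translate([32, 0, 866]) cube([297, 41, 40]);
translate([32, 0, 1176]) cube([297, 41, 40]);
translate([32, 0, 1486]) cube([297, 41, 40]);
translate([32, 0, 1796]) cube([297, 41, 40]);
translate([32, 0, 2106]) cube([297, 41, 40]);
translate([32, 0, 2416]) cube([297, 41, 40]);


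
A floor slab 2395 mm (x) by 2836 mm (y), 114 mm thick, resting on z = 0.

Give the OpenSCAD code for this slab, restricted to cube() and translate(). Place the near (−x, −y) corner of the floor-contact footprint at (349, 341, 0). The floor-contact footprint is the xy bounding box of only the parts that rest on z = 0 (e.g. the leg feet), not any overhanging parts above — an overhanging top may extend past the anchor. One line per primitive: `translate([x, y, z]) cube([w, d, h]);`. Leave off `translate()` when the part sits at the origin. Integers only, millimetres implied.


translate([349, 341, 0]) cube([2395, 2836, 114]);


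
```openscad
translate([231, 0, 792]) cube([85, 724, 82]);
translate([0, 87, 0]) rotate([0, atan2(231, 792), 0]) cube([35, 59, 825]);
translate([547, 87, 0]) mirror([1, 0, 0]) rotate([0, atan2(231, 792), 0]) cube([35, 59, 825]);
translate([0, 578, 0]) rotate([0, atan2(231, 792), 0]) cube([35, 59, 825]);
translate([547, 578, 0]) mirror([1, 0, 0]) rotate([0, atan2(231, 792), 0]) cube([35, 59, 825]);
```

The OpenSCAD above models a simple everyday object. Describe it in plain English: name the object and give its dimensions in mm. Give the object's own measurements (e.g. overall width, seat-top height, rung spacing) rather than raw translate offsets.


A sawhorse. A 85×724×82 mm beam (x, y, z) sits on two A-frame leg pairs. Each pair is two raked legs of 35×59 mm section (59 mm along y) splaying symmetrically in x. Each leg rises 792 mm vertically over 231 mm of horizontal reach and is 825 mm long along its own axis. Every leg's outer bottom edge rests on the floor and its outer top edge meets a bottom edge of the beam — the left legs (tilting toward +x) meet the beam's −x bottom edge, the right legs (their mirror images, tilting toward −x) meet its +x bottom edge — so the leg tops tuck under the beam, the beam's underside is 792 mm above the floor, and the feet are 547 mm apart outside-to-outside with the beam centred between them. The two leg pairs are set in 87 mm from either end of the beam.


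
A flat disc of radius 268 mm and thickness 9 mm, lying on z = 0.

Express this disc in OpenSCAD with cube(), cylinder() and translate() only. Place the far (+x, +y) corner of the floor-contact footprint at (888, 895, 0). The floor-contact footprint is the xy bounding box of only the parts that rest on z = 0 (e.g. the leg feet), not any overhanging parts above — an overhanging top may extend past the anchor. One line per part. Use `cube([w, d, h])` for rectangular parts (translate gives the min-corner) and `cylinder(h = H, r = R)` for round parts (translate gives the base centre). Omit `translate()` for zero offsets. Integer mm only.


translate([620, 627, 0]) cylinder(h = 9, r = 268);


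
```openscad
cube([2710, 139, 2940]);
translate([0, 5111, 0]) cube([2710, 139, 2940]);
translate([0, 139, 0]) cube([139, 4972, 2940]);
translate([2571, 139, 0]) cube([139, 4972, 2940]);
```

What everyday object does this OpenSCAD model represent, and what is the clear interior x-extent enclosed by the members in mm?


A house (or room) frame. The interior width is 2432 mm.

Four 2940 mm walls enclosing a rectangle with no floor or roof — a room or house frame. Outside width is 2710 mm and wall thickness is 139 mm, so the interior width is 2710 − 2 × 139 = 2432 mm.


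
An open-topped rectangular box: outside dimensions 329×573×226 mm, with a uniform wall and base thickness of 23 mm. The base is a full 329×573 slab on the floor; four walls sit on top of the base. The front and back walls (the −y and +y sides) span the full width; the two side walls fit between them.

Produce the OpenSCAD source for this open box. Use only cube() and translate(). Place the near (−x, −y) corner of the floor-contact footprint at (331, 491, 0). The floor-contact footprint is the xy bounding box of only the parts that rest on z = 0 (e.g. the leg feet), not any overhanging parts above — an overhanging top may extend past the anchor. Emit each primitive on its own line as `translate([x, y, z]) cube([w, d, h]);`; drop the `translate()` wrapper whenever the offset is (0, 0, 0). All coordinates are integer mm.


translate([331, 491, 0]) cube([329, 573, 23]);
translate([331, 491, 23]) cube([329, 23, 203]);
translate([331, 1041, 23]) cube([329, 23, 203]);
translate([331, 514, 23]) cube([23, 527, 203]);
translate([637, 514, 23]) cube([23, 527, 203]);
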